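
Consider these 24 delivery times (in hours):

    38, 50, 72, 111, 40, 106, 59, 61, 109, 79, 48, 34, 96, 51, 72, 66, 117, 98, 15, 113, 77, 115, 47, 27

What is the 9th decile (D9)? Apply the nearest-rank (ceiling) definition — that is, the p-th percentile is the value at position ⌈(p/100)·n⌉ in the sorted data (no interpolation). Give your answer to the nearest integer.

113

Sorted: 15, 27, 34, 38, 40, 47, 48, 50, 51, 59, 61, 66, 72, 72, 77, 79, 96, 98, 106, 109, 111, 113, 115, 117.
n = 24.
Position = ⌈90/100 · 24⌉ = ⌈21.6⌉ = 22.
The value at rank 22 is 113.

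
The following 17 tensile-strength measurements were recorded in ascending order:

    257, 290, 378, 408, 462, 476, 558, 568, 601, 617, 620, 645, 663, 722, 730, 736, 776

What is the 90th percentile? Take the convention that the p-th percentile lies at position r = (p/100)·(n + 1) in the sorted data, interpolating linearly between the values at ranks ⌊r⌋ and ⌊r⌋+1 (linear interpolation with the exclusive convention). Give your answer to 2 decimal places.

744.00

n = 17.
r = (90/100)·(17 + 1) = 16.2.
Rank 16 is 736 and rank 17 is 776.
Interpolate: 736 + 0.2·(776 − 736) = 736 + 0.2·40 = 744.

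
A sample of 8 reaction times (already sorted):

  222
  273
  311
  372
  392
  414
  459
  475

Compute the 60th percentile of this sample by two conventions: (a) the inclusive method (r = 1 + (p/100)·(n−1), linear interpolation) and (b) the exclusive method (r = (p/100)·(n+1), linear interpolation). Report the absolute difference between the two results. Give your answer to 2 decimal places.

4.40

n = 8.
(a) r = 5.2; between ranks 5 (392) and 6 (414): 396.4.
(b) r = 5.4; between ranks 5 (392) and 6 (414): 400.8.
|396.4 − 400.8| = 4.4.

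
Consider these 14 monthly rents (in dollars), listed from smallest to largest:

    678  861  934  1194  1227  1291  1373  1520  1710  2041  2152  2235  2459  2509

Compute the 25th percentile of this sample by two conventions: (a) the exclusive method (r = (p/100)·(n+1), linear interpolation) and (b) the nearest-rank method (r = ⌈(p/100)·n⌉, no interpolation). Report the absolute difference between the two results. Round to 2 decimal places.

65.00

n = 14.
(a) r = 3.75; between ranks 3 (934) and 4 (1194): 1129.
(b) the nearest-rank method: rank 4 → 1194.
|1129 − 1194| = 65.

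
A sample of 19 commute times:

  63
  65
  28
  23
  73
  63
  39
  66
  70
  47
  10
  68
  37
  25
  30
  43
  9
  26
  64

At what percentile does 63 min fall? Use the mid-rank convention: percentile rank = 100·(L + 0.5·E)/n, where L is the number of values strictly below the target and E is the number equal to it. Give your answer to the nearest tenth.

63.2

Sorted: 9, 10, 23, 25, 26, 28, 30, 37, 39, 43, 47, 63, 63, 64, 65, 66, 68, 70, 73.
Count below 63: L = 11; count equal: E = 2; n = 19.
Percentile rank = 100·(11 + 0.5·2)/19 = 100·12/19 = 63.16.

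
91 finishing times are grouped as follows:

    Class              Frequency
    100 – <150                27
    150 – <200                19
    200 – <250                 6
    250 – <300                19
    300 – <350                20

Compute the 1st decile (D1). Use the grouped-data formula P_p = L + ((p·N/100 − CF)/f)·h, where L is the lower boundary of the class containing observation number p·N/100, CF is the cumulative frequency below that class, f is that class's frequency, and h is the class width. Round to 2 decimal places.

116.85

N = 91; target position k = 10/100 · 91 = 9.1.
Cumulative frequencies: 27, 46, 52, 71, 91.
Observation 9.1 falls in the class 100 – <150.
L = 100, CF = 0, f = 27, h = 50.
P10 = 100 + ((9.1 − 0)/27)·50 = 100 + 16.8519 = 116.852.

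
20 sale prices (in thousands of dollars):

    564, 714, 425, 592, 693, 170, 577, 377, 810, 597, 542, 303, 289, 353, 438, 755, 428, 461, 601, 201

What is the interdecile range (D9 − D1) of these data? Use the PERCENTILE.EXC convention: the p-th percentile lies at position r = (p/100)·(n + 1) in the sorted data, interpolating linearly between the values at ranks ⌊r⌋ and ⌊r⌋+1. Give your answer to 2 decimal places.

Sorted: 170, 201, 289, 303, 353, 377, 425, 428, 438, 461, 542, 564, 577, 592, 597, 601, 693, 714, 755, 810.
n = 20.
P10: r = 2.1; ranks 2–3 are 201, 289; interpolating gives 209.8.
P90: r = 18.9; ranks 18–19 are 714, 755; interpolating gives 750.9.
Difference: 750.9 − 209.8 = 541.1.

541.10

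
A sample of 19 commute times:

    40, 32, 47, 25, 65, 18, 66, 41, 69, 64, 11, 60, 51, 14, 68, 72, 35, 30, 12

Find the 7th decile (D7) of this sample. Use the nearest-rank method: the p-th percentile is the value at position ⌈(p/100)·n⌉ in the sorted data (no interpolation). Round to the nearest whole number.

Sorted: 11, 12, 14, 18, 25, 30, 32, 35, 40, 41, 47, 51, 60, 64, 65, 66, 68, 69, 72.
n = 19.
Position = ⌈70/100 · 19⌉ = ⌈13.3⌉ = 14.
The value at rank 14 is 64.

64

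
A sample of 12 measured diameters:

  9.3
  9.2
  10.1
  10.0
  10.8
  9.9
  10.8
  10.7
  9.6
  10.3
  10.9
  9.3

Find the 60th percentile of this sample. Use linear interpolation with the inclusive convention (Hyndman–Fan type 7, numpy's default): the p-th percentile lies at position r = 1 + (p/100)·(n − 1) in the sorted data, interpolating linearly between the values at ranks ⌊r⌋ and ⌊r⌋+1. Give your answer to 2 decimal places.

10.22

Sorted: 9.2, 9.3, 9.3, 9.6, 9.9, 10.0, 10.1, 10.3, 10.7, 10.8, 10.8, 10.9.
n = 12.
r = 1 + (60/100)·(12 − 1) = 1 + 6.6 = 7.6.
Rank 7 is 10.1 and rank 8 is 10.3.
Interpolate: 10.1 + 0.6·(10.3 − 10.1) = 10.1 + 0.6·0.2 = 10.22.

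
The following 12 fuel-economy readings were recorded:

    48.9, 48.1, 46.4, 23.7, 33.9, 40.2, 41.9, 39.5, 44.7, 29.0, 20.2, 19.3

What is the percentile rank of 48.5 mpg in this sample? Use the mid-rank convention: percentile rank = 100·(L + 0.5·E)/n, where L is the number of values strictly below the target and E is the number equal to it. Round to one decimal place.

91.7

Sorted: 19.3, 20.2, 23.7, 29.0, 33.9, 39.5, 40.2, 41.9, 44.7, 46.4, 48.1, 48.9.
Count below 48.5: L = 11; count equal: E = 0; n = 12.
Percentile rank = 100·(11 + 0.5·0)/12 = 100·11/12 = 91.67.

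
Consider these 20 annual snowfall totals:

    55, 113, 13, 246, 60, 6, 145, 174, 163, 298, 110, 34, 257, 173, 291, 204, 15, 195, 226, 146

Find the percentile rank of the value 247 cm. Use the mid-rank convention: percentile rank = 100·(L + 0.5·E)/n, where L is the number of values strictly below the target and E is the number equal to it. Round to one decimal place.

85.0

Sorted: 6, 13, 15, 34, 55, 60, 110, 113, 145, 146, 163, 173, 174, 195, 204, 226, 246, 257, 291, 298.
Count below 247: L = 17; count equal: E = 0; n = 20.
Percentile rank = 100·(17 + 0.5·0)/20 = 100·17/20 = 85.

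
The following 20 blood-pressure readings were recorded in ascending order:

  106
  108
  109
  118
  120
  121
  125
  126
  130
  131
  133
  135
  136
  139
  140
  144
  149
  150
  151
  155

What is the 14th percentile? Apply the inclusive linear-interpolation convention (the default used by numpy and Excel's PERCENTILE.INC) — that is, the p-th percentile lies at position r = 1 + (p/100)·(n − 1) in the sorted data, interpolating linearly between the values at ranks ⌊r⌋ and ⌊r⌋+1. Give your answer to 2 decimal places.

n = 20.
r = 1 + (14/100)·(20 − 1) = 1 + 2.66 = 3.66.
Rank 3 is 109 and rank 4 is 118.
Interpolate: 109 + 0.66·(118 − 109) = 109 + 0.66·9 = 114.94.

114.94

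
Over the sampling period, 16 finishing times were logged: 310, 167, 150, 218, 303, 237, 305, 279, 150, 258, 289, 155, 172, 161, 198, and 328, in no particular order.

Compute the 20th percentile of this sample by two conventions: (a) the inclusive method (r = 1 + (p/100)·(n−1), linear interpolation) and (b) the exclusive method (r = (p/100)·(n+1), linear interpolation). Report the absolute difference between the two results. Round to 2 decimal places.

3.60

Sorted: 150, 150, 155, 161, 167, 172, 198, 218, 237, 258, 279, 289, 303, 305, 310, 328.
n = 16.
(a) r = 4 → value at rank 4 = 161.
(b) r = 3.4; between ranks 3 (155) and 4 (161): 157.4.
|161 − 157.4| = 3.6.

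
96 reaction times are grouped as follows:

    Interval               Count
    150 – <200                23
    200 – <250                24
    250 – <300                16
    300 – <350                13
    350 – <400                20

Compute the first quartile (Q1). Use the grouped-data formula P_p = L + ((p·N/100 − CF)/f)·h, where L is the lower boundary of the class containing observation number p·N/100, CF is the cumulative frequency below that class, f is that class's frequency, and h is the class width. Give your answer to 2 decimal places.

202.08

N = 96; target position k = 25/100 · 96 = 24.
Cumulative frequencies: 23, 47, 63, 76, 96.
Observation 24 falls in the class 200 – <250.
L = 200, CF = 23, f = 24, h = 50.
P25 = 200 + ((24 − 23)/24)·50 = 200 + 2.08333 = 202.083.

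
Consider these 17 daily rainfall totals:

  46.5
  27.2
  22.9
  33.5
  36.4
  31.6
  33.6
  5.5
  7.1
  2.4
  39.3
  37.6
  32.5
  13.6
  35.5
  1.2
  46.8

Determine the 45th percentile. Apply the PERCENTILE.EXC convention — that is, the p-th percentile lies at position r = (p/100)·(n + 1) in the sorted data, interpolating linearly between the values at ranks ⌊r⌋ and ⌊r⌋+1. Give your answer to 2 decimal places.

Sorted: 1.2, 2.4, 5.5, 7.1, 13.6, 22.9, 27.2, 31.6, 32.5, 33.5, 33.6, 35.5, 36.4, 37.6, 39.3, 46.5, 46.8.
n = 17.
r = (45/100)·(17 + 1) = 8.1.
Rank 8 is 31.6 and rank 9 is 32.5.
Interpolate: 31.6 + 0.1·(32.5 − 31.6) = 31.6 + 0.1·0.9 = 31.69.

31.69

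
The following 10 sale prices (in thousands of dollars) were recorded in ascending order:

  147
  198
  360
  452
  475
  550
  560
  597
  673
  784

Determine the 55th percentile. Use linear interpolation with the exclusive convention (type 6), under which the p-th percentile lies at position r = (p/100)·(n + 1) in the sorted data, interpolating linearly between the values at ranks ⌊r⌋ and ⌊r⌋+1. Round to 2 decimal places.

550.50

n = 10.
r = (55/100)·(10 + 1) = 6.05.
Rank 6 is 550 and rank 7 is 560.
Interpolate: 550 + 0.05·(560 − 550) = 550 + 0.05·10 = 550.5.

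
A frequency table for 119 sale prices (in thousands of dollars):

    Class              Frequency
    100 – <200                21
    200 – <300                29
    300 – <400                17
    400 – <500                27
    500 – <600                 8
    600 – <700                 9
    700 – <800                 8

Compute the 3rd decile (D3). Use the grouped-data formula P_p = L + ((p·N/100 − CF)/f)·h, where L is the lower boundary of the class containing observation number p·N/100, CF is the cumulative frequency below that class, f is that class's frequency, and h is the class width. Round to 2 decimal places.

250.69

N = 119; target position k = 30/100 · 119 = 35.7.
Cumulative frequencies: 21, 50, 67, 94, 102, 111, 119.
Observation 35.7 falls in the class 200 – <300.
L = 200, CF = 21, f = 29, h = 100.
P30 = 200 + ((35.7 − 21)/29)·100 = 200 + 50.6897 = 250.69.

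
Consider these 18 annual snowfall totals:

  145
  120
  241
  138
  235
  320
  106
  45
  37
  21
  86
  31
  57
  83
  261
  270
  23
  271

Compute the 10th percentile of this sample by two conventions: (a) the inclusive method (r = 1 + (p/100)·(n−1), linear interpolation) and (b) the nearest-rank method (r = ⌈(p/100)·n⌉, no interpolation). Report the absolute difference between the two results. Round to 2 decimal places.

5.60

Sorted: 21, 23, 31, 37, 45, 57, 83, 86, 106, 120, 138, 145, 235, 241, 261, 270, 271, 320.
n = 18.
(a) r = 2.7; between ranks 2 (23) and 3 (31): 28.6.
(b) the nearest-rank method: rank 2 → 23.
|28.6 − 23| = 5.6.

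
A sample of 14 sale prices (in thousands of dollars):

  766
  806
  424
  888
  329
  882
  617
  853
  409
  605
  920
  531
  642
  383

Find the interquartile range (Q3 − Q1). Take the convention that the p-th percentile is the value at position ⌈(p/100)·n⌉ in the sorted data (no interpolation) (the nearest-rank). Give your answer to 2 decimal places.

429.00

Sorted: 329, 383, 409, 424, 531, 605, 617, 642, 766, 806, 853, 882, 888, 920.
n = 14.
P25: rank ⌈25/100·14⌉ = 4 → 424.
P75: rank ⌈75/100·14⌉ = 11 → 853.
Difference: 853 − 424 = 429.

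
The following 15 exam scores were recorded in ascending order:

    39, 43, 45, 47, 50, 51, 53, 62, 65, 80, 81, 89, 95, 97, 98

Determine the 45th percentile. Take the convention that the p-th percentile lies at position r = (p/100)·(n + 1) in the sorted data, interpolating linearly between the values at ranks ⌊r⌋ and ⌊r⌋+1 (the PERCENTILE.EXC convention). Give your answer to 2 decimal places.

n = 15.
r = (45/100)·(15 + 1) = 7.2.
Rank 7 is 53 and rank 8 is 62.
Interpolate: 53 + 0.2·(62 − 53) = 53 + 0.2·9 = 54.8.

54.80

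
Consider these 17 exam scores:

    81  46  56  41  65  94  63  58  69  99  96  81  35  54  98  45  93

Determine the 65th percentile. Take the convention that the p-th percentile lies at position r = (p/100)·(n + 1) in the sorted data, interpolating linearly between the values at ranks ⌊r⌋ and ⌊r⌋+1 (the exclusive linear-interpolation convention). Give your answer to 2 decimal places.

Sorted: 35, 41, 45, 46, 54, 56, 58, 63, 65, 69, 81, 81, 93, 94, 96, 98, 99.
n = 17.
r = (65/100)·(17 + 1) = 11.7.
Rank 11 is 81 and rank 12 is 81.
Interpolate: 81 + 0.7·(81 − 81) = 81 + 0.7·0 = 81.

81.00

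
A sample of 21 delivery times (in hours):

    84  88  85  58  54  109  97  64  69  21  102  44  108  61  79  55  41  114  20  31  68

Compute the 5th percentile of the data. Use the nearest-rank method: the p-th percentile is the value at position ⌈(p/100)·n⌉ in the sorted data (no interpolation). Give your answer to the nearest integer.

Sorted: 20, 21, 31, 41, 44, 54, 55, 58, 61, 64, 68, 69, 79, 84, 85, 88, 97, 102, 108, 109, 114.
n = 21.
Position = ⌈5/100 · 21⌉ = ⌈1.05⌉ = 2.
The value at rank 2 is 21.

21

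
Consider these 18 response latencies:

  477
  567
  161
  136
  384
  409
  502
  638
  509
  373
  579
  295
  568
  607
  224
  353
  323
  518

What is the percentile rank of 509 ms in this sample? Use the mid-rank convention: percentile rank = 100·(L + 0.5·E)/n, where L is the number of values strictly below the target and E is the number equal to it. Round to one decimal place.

63.9

Sorted: 136, 161, 224, 295, 323, 353, 373, 384, 409, 477, 502, 509, 518, 567, 568, 579, 607, 638.
Count below 509: L = 11; count equal: E = 1; n = 18.
Percentile rank = 100·(11 + 0.5·1)/18 = 100·11.5/18 = 63.89.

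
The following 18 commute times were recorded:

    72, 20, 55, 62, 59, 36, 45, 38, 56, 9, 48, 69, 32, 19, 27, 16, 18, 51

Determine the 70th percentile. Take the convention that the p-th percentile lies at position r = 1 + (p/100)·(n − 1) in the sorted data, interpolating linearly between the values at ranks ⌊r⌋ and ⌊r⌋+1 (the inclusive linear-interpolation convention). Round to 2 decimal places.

Sorted: 9, 16, 18, 19, 20, 27, 32, 36, 38, 45, 48, 51, 55, 56, 59, 62, 69, 72.
n = 18.
r = 1 + (70/100)·(18 − 1) = 1 + 11.9 = 12.9.
Rank 12 is 51 and rank 13 is 55.
Interpolate: 51 + 0.9·(55 − 51) = 51 + 0.9·4 = 54.6.

54.60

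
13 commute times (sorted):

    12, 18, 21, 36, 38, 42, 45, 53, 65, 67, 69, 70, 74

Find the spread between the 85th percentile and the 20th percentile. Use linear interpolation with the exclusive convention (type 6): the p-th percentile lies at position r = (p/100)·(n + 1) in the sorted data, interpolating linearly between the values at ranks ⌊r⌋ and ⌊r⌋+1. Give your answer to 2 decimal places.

n = 13.
P20: r = 2.8; ranks 2–3 are 18, 21; interpolating gives 20.4.
P85: r = 11.9; ranks 11–12 are 69, 70; interpolating gives 69.9.
Difference: 69.9 − 20.4 = 49.5.

49.50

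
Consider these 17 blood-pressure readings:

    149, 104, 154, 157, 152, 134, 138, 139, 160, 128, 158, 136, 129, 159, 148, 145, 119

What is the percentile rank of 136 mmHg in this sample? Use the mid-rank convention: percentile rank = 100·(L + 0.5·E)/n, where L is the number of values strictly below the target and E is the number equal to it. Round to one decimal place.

32.4

Sorted: 104, 119, 128, 129, 134, 136, 138, 139, 145, 148, 149, 152, 154, 157, 158, 159, 160.
Count below 136: L = 5; count equal: E = 1; n = 17.
Percentile rank = 100·(5 + 0.5·1)/17 = 100·5.5/17 = 32.35.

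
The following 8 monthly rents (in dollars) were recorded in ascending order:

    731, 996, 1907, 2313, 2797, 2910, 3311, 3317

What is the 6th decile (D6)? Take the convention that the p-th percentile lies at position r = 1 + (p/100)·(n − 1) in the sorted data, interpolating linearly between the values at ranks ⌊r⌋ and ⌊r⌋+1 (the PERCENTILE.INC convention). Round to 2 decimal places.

n = 8.
r = 1 + (60/100)·(8 − 1) = 1 + 4.2 = 5.2.
Rank 5 is 2797 and rank 6 is 2910.
Interpolate: 2797 + 0.2·(2910 − 2797) = 2797 + 0.2·113 = 2819.6.

2819.60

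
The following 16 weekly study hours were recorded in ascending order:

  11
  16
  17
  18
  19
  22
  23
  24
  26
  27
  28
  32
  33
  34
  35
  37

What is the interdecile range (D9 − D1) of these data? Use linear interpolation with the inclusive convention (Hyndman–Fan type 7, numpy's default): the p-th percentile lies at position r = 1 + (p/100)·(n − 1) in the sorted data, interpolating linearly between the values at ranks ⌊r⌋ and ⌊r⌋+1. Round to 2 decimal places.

n = 16.
P10: r = 2.5; ranks 2–3 are 16, 17; interpolating gives 16.5.
P90: r = 14.5; ranks 14–15 are 34, 35; interpolating gives 34.5.
Difference: 34.5 − 16.5 = 18.

18.00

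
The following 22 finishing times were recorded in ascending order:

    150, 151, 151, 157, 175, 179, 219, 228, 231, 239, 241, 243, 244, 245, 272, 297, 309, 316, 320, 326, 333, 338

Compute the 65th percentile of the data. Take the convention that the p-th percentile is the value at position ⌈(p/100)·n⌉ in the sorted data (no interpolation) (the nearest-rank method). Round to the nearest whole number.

272

n = 22.
Position = ⌈65/100 · 22⌉ = ⌈14.3⌉ = 15.
The value at rank 15 is 272.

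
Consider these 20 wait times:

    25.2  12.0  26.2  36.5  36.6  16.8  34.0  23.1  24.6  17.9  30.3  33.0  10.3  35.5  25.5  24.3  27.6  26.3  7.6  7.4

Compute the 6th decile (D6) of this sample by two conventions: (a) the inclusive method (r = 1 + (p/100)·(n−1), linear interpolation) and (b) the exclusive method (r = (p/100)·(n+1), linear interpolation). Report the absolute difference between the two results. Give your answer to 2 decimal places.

Sorted: 7.4, 7.6, 10.3, 12.0, 16.8, 17.9, 23.1, 24.3, 24.6, 25.2, 25.5, 26.2, 26.3, 27.6, 30.3, 33.0, 34.0, 35.5, 36.5, 36.6.
n = 20.
(a) r = 12.4; between ranks 12 (26.2) and 13 (26.3): 26.24.
(b) r = 12.6; between ranks 12 (26.2) and 13 (26.3): 26.26.
|26.24 − 26.26| = 0.02.

0.02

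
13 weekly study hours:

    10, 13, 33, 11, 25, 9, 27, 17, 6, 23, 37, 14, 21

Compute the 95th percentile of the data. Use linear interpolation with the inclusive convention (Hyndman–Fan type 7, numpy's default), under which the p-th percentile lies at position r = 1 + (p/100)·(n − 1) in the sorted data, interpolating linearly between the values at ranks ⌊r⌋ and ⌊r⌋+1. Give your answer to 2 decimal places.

34.60

Sorted: 6, 9, 10, 11, 13, 14, 17, 21, 23, 25, 27, 33, 37.
n = 13.
r = 1 + (95/100)·(13 − 1) = 1 + 11.4 = 12.4.
Rank 12 is 33 and rank 13 is 37.
Interpolate: 33 + 0.4·(37 − 33) = 33 + 0.4·4 = 34.6.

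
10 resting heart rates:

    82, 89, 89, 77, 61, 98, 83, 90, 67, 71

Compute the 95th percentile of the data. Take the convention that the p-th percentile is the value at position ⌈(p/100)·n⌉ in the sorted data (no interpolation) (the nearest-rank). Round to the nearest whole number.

98

Sorted: 61, 67, 71, 77, 82, 83, 89, 89, 90, 98.
n = 10.
Position = ⌈95/100 · 10⌉ = ⌈9.5⌉ = 10.
The value at rank 10 is 98.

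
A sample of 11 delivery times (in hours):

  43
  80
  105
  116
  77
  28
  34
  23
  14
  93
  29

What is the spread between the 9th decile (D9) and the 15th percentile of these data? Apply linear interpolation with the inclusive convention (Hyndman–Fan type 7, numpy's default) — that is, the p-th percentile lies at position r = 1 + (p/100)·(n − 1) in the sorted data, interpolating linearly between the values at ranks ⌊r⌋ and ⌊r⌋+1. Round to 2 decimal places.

Sorted: 14, 23, 28, 29, 34, 43, 77, 80, 93, 105, 116.
n = 11.
P15: r = 2.5; ranks 2–3 are 23, 28; interpolating gives 25.5.
P90: r = 10 (integer) → 105.
Difference: 105 − 25.5 = 79.5.

79.50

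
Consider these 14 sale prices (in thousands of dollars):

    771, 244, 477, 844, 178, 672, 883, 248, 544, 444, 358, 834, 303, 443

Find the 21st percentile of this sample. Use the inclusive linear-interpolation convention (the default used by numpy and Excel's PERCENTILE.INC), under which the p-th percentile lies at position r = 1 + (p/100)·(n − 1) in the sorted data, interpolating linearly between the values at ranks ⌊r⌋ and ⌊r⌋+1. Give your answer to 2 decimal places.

Sorted: 178, 244, 248, 303, 358, 443, 444, 477, 544, 672, 771, 834, 844, 883.
n = 14.
r = 1 + (21/100)·(14 − 1) = 1 + 2.73 = 3.73.
Rank 3 is 248 and rank 4 is 303.
Interpolate: 248 + 0.73·(303 − 248) = 248 + 0.73·55 = 288.15.

288.15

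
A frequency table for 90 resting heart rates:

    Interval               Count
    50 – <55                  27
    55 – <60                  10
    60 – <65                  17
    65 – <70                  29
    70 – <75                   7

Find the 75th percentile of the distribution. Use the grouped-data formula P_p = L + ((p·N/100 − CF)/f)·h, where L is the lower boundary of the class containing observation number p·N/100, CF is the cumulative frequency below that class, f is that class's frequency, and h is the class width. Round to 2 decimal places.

N = 90; target position k = 75/100 · 90 = 67.5.
Cumulative frequencies: 27, 37, 54, 83, 90.
Observation 67.5 falls in the class 65 – <70.
L = 65, CF = 54, f = 29, h = 5.
P75 = 65 + ((67.5 − 54)/29)·5 = 65 + 2.32759 = 67.3276.

67.33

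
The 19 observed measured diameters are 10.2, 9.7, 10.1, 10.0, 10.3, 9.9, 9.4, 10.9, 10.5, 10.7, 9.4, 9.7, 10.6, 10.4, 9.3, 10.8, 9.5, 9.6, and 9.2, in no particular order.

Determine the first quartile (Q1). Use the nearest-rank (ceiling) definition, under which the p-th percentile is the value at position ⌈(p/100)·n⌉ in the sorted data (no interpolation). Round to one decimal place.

9.5

Sorted: 9.2, 9.3, 9.4, 9.4, 9.5, 9.6, 9.7, 9.7, 9.9, 10.0, 10.1, 10.2, 10.3, 10.4, 10.5, 10.6, 10.7, 10.8, 10.9.
n = 19.
Position = ⌈25/100 · 19⌉ = ⌈4.75⌉ = 5.
The value at rank 5 is 9.5.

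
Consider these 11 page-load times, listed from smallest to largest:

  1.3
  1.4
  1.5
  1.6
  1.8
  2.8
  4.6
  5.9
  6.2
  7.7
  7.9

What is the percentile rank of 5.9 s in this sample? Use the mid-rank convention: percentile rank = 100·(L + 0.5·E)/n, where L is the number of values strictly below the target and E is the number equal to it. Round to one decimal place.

Count below 5.9: L = 7; count equal: E = 1; n = 11.
Percentile rank = 100·(7 + 0.5·1)/11 = 100·7.5/11 = 68.18.

68.2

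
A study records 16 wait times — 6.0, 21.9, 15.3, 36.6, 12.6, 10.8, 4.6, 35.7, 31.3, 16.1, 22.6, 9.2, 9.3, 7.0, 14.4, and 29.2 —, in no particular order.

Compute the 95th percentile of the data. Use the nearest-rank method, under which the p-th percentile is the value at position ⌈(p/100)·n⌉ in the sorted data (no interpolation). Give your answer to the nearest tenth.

Sorted: 4.6, 6.0, 7.0, 9.2, 9.3, 10.8, 12.6, 14.4, 15.3, 16.1, 21.9, 22.6, 29.2, 31.3, 35.7, 36.6.
n = 16.
Position = ⌈95/100 · 16⌉ = ⌈15.2⌉ = 16.
The value at rank 16 is 36.6.

36.6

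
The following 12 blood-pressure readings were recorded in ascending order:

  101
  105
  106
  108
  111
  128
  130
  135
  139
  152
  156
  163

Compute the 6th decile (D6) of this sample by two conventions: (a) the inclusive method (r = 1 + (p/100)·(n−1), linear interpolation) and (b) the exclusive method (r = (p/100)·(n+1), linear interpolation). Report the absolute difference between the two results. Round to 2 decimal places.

n = 12.
(a) r = 7.6; between ranks 7 (130) and 8 (135): 133.
(b) r = 7.8; between ranks 7 (130) and 8 (135): 134.
|133 − 134| = 1.

1.00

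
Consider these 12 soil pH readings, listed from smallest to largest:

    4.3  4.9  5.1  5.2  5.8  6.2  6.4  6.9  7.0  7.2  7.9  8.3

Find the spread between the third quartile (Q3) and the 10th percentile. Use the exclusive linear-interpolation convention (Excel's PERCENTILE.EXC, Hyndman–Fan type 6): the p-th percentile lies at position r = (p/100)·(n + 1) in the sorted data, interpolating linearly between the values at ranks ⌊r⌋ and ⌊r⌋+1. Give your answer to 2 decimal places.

n = 12.
P10: r = 1.3; ranks 1–2 are 4.3, 4.9; interpolating gives 4.48.
P75: r = 9.75; ranks 9–10 are 7.0, 7.2; interpolating gives 7.15.
Difference: 7.15 − 4.48 = 2.67.

2.67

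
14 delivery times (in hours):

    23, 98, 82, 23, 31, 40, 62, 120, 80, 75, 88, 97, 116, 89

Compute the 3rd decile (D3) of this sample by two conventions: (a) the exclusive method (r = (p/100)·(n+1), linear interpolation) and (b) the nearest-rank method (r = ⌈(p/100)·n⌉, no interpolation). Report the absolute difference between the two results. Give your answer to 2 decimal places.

11.00

Sorted: 23, 23, 31, 40, 62, 75, 80, 82, 88, 89, 97, 98, 116, 120.
n = 14.
(a) r = 4.5; between ranks 4 (40) and 5 (62): 51.
(b) the nearest-rank method: rank 5 → 62.
|51 − 62| = 11.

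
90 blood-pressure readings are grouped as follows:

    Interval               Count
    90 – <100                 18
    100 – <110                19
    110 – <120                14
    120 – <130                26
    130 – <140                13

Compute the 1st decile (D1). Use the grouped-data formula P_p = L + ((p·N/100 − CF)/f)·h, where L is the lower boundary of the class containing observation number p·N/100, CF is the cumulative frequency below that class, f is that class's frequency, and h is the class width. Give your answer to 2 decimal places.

95.00

N = 90; target position k = 10/100 · 90 = 9.
Cumulative frequencies: 18, 37, 51, 77, 90.
Observation 9 falls in the class 90 – <100.
L = 90, CF = 0, f = 18, h = 10.
P10 = 90 + ((9 − 0)/18)·10 = 90 + 5 = 95.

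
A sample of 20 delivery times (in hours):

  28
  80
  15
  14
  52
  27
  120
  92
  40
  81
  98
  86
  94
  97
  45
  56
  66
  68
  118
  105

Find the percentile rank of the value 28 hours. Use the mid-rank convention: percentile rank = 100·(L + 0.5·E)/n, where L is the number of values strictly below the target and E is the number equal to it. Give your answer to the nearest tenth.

17.5

Sorted: 14, 15, 27, 28, 40, 45, 52, 56, 66, 68, 80, 81, 86, 92, 94, 97, 98, 105, 118, 120.
Count below 28: L = 3; count equal: E = 1; n = 20.
Percentile rank = 100·(3 + 0.5·1)/20 = 100·3.5/20 = 17.5.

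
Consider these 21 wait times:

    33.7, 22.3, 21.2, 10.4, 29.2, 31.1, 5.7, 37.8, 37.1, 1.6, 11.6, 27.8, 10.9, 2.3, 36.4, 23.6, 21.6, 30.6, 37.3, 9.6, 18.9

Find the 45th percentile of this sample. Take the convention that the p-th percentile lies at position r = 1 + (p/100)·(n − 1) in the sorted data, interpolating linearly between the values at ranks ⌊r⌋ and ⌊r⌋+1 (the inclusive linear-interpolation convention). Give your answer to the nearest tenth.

21.6

Sorted: 1.6, 2.3, 5.7, 9.6, 10.4, 10.9, 11.6, 18.9, 21.2, 21.6, 22.3, 23.6, 27.8, 29.2, 30.6, 31.1, 33.7, 36.4, 37.1, 37.3, 37.8.
n = 21.
r = 1 + (45/100)·(21 − 1) = 1 + 9 = 10.
r is an integer, so P45 is the value at rank 10: 21.6.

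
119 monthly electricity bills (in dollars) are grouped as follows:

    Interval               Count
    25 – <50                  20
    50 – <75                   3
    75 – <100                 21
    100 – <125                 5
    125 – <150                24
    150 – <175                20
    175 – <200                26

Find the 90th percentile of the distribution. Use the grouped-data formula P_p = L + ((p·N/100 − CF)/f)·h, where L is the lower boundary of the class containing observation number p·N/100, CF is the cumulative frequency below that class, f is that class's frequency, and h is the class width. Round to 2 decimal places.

188.56

N = 119; target position k = 90/100 · 119 = 107.1.
Cumulative frequencies: 20, 23, 44, 49, 73, 93, 119.
Observation 107.1 falls in the class 175 – <200.
L = 175, CF = 93, f = 26, h = 25.
P90 = 175 + ((107.1 − 93)/26)·25 = 175 + 13.5577 = 188.558.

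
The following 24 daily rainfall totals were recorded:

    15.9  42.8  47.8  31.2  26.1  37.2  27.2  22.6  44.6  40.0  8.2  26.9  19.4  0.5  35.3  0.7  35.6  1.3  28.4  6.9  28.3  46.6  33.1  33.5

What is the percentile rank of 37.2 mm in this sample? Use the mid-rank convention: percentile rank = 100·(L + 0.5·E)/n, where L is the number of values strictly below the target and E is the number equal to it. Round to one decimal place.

77.1

Sorted: 0.5, 0.7, 1.3, 6.9, 8.2, 15.9, 19.4, 22.6, 26.1, 26.9, 27.2, 28.3, 28.4, 31.2, 33.1, 33.5, 35.3, 35.6, 37.2, 40.0, 42.8, 44.6, 46.6, 47.8.
Count below 37.2: L = 18; count equal: E = 1; n = 24.
Percentile rank = 100·(18 + 0.5·1)/24 = 100·18.5/24 = 77.08.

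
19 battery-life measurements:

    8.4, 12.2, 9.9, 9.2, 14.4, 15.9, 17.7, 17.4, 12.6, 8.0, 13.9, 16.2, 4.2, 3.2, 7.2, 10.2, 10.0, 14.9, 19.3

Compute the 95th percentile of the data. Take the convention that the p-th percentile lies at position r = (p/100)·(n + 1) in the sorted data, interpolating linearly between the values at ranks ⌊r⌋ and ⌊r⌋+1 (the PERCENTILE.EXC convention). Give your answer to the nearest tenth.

19.3

Sorted: 3.2, 4.2, 7.2, 8.0, 8.4, 9.2, 9.9, 10.0, 10.2, 12.2, 12.6, 13.9, 14.4, 14.9, 15.9, 16.2, 17.4, 17.7, 19.3.
n = 19.
r = (95/100)·(19 + 1) = 19.
r is an integer, so P95 is the value at rank 19: 19.3.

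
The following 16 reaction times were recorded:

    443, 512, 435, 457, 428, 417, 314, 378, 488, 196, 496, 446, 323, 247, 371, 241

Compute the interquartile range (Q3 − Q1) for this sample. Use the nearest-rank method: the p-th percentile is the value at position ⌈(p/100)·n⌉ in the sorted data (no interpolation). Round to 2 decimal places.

132.00

Sorted: 196, 241, 247, 314, 323, 371, 378, 417, 428, 435, 443, 446, 457, 488, 496, 512.
n = 16.
P25: rank ⌈25/100·16⌉ = 4 → 314.
P75: rank ⌈75/100·16⌉ = 12 → 446.
Difference: 446 − 314 = 132.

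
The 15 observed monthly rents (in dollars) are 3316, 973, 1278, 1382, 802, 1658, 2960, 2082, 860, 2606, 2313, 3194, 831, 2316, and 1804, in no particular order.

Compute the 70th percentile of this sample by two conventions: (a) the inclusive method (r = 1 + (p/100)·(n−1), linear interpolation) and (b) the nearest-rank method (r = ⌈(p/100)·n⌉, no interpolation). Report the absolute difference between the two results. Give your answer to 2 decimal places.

0.60

Sorted: 802, 831, 860, 973, 1278, 1382, 1658, 1804, 2082, 2313, 2316, 2606, 2960, 3194, 3316.
n = 15.
(a) r = 10.8; between ranks 10 (2313) and 11 (2316): 2315.4.
(b) the nearest-rank method: rank 11 → 2316.
|2315.4 − 2316| = 0.6.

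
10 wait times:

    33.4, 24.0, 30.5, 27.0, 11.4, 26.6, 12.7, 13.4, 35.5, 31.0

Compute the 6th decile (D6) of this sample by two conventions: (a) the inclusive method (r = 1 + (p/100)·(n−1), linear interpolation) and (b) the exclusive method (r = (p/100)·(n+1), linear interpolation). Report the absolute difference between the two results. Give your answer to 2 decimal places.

0.70

Sorted: 11.4, 12.7, 13.4, 24.0, 26.6, 27.0, 30.5, 31.0, 33.4, 35.5.
n = 10.
(a) r = 6.4; between ranks 6 (27.0) and 7 (30.5): 28.4.
(b) r = 6.6; between ranks 6 (27.0) and 7 (30.5): 29.1.
|28.4 − 29.1| = 0.7.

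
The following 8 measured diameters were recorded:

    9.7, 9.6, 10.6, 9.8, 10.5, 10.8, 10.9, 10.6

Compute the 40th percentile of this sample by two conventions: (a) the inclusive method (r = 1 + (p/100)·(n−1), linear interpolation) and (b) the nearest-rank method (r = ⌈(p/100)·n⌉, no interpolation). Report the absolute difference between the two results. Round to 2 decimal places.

Sorted: 9.6, 9.7, 9.8, 10.5, 10.6, 10.6, 10.8, 10.9.
n = 8.
(a) r = 3.8; between ranks 3 (9.8) and 4 (10.5): 10.36.
(b) the nearest-rank method: rank 4 → 10.5.
|10.36 − 10.5| = 0.14.

0.14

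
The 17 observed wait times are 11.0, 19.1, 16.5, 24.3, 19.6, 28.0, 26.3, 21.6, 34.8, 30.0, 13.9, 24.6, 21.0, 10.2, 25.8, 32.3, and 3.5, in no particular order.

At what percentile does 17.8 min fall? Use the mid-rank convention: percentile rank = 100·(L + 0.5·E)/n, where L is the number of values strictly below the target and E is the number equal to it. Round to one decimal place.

Sorted: 3.5, 10.2, 11.0, 13.9, 16.5, 19.1, 19.6, 21.0, 21.6, 24.3, 24.6, 25.8, 26.3, 28.0, 30.0, 32.3, 34.8.
Count below 17.8: L = 5; count equal: E = 0; n = 17.
Percentile rank = 100·(5 + 0.5·0)/17 = 100·5/17 = 29.41.

29.4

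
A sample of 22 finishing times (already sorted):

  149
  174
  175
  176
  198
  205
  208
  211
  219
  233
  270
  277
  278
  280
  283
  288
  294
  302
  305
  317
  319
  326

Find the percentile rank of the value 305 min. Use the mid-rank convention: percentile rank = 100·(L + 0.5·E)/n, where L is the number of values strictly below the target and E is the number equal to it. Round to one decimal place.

Count below 305: L = 18; count equal: E = 1; n = 22.
Percentile rank = 100·(18 + 0.5·1)/22 = 100·18.5/22 = 84.09.

84.1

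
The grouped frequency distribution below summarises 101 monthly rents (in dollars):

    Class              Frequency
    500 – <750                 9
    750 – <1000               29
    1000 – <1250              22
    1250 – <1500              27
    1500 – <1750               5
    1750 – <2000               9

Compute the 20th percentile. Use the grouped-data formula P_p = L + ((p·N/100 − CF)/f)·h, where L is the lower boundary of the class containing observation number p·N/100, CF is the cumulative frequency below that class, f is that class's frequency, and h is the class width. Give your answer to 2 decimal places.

N = 101; target position k = 20/100 · 101 = 20.2.
Cumulative frequencies: 9, 38, 60, 87, 92, 101.
Observation 20.2 falls in the class 750 – <1000.
L = 750, CF = 9, f = 29, h = 250.
P20 = 750 + ((20.2 − 9)/29)·250 = 750 + 96.5517 = 846.552.

846.55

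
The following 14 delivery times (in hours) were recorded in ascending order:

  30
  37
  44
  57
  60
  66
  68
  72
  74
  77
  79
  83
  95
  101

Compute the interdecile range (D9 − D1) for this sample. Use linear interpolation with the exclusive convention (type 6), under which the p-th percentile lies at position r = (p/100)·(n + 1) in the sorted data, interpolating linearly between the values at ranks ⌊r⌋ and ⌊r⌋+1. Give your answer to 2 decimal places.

64.50

n = 14.
P10: r = 1.5; ranks 1–2 are 30, 37; interpolating gives 33.5.
P90: r = 13.5; ranks 13–14 are 95, 101; interpolating gives 98.
Difference: 98 − 33.5 = 64.5.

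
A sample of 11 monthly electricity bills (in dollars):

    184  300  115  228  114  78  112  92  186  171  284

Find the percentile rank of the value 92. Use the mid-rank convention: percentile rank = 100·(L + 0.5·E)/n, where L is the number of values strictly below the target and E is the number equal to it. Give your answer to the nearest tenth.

Sorted: 78, 92, 112, 114, 115, 171, 184, 186, 228, 284, 300.
Count below 92: L = 1; count equal: E = 1; n = 11.
Percentile rank = 100·(1 + 0.5·1)/11 = 100·1.5/11 = 13.64.

13.6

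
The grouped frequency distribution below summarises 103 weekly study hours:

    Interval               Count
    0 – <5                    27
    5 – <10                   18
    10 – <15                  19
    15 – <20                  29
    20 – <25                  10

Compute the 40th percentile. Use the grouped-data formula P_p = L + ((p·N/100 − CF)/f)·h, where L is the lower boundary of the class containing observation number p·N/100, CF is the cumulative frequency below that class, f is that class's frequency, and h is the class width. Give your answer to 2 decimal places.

N = 103; target position k = 40/100 · 103 = 41.2.
Cumulative frequencies: 27, 45, 64, 93, 103.
Observation 41.2 falls in the class 5 – <10.
L = 5, CF = 27, f = 18, h = 5.
P40 = 5 + ((41.2 − 27)/18)·5 = 5 + 3.94444 = 8.94444.

8.94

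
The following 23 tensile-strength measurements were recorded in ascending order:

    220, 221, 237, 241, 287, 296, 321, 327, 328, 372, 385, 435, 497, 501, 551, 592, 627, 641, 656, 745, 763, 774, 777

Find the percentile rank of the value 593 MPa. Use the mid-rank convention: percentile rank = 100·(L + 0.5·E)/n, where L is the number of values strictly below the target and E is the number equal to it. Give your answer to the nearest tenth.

Count below 593: L = 16; count equal: E = 0; n = 23.
Percentile rank = 100·(16 + 0.5·0)/23 = 100·16/23 = 69.57.

69.6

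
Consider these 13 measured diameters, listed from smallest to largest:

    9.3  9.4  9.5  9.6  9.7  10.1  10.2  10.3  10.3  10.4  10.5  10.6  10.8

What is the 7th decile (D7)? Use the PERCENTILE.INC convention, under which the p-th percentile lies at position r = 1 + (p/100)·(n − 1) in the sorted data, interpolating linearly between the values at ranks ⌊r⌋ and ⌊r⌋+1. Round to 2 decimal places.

n = 13.
r = 1 + (70/100)·(13 − 1) = 1 + 8.4 = 9.4.
Rank 9 is 10.3 and rank 10 is 10.4.
Interpolate: 10.3 + 0.4·(10.4 − 10.3) = 10.3 + 0.4·0.1 = 10.34.

10.34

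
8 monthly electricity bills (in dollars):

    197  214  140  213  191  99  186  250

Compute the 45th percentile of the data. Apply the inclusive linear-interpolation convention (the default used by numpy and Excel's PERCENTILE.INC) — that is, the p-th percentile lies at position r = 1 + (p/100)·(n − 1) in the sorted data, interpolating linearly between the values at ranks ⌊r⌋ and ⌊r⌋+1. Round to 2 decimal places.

191.90

Sorted: 99, 140, 186, 191, 197, 213, 214, 250.
n = 8.
r = 1 + (45/100)·(8 − 1) = 1 + 3.15 = 4.15.
Rank 4 is 191 and rank 5 is 197.
Interpolate: 191 + 0.15·(197 − 191) = 191 + 0.15·6 = 191.9.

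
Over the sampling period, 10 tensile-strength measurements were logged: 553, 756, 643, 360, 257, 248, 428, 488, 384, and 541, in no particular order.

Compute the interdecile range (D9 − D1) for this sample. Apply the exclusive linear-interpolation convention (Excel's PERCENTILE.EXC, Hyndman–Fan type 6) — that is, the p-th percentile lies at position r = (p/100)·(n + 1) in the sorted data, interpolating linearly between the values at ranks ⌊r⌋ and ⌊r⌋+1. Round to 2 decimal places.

Sorted: 248, 257, 360, 384, 428, 488, 541, 553, 643, 756.
n = 10.
P10: r = 1.1; ranks 1–2 are 248, 257; interpolating gives 248.9.
P90: r = 9.9; ranks 9–10 are 643, 756; interpolating gives 744.7.
Difference: 744.7 − 248.9 = 495.8.

495.80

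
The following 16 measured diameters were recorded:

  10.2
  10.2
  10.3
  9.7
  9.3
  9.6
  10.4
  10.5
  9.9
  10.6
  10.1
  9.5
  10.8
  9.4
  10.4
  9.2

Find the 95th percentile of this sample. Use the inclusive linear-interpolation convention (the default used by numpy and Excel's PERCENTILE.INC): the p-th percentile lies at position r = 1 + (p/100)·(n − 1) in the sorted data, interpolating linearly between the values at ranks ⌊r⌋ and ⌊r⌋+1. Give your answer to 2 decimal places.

Sorted: 9.2, 9.3, 9.4, 9.5, 9.6, 9.7, 9.9, 10.1, 10.2, 10.2, 10.3, 10.4, 10.4, 10.5, 10.6, 10.8.
n = 16.
r = 1 + (95/100)·(16 − 1) = 1 + 14.25 = 15.25.
Rank 15 is 10.6 and rank 16 is 10.8.
Interpolate: 10.6 + 0.25·(10.8 − 10.6) = 10.6 + 0.25·0.2 = 10.65.

10.65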